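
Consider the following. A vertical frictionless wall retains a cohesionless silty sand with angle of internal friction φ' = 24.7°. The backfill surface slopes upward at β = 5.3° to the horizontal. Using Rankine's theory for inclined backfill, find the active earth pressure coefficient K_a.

K_a = cos β · (cos β − √(cos²β − cos²φ)) / (cos β + √(cos²β − cos²φ)).
cos β = 0.9957, cos φ = 0.9085, √(cos²β − cos²φ) = 0.4075.
K_a = 0.9957 × (0.9957 − 0.4075)/(0.9957 + 0.4075) = 0.4174.

0.417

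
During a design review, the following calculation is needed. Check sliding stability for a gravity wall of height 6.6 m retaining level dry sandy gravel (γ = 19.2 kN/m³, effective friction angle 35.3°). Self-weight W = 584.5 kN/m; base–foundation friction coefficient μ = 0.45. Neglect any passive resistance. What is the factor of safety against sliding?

2.35

K_a = tan²(45° − 35.3°/2) = 0.2675.
P_a = ½K_aγH² = 0.5×0.2675×19.2×6.6² = 111.9 kN/m, acting at H/3 = 2.200 m above the base.
FS_sliding = μW / P_a = 0.45×584.5 / 111.9 = 2.351.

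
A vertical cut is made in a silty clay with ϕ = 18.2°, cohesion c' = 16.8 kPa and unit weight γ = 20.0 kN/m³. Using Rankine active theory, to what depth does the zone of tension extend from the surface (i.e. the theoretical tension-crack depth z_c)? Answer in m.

K_a = tan²(45° − 18.2°/2) = 0.5240; √K_a = 0.7239.
The active pressure is zero where K_a γ z = 2c√K_a, so z_c = 2c/(γ√K_a) = 2×16.8/(20.0×0.7239) = 2.321 m.

2.32 m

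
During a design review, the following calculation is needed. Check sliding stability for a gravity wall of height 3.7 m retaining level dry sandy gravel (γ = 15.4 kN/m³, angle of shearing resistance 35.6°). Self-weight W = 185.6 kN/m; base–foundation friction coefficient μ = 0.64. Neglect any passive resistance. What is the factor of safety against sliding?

4.27

K_a = tan²(45° − 35.6°/2) = 0.2641.
P_a = ½K_aγH² = 0.5×0.2641×15.4×3.7² = 27.84 kN/m, acting at H/3 = 1.233 m above the base.
FS_sliding = μW / P_a = 0.64×185.6 / 27.84 = 4.266.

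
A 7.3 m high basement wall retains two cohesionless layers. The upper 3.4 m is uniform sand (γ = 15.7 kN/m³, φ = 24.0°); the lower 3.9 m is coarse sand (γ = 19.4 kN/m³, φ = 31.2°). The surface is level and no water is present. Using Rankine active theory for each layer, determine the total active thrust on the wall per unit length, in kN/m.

151 kN/m

K_a1 = tan²(45°−24.0°/2) = 0.4217; K_a2 = tan²(45°−31.2°/2) = 0.3175.
Layer 1: σ at base = K_a1 γ₁ h₁ = 22.51 kPa; P₁ = ½×22.51×3.4 = 38.27.
Layer 2: σ_v at top = γ₁h₁ = 53.38; σ_h top = K_a2×53.38 = 16.95; σ_h base = K_a2×(53.38+19.4×3.9) = 40.97.
P₂ = ½(16.95+40.97)×3.9 = 112.9. Total P_a = 38.27+112.9 = 151.2 kN/m.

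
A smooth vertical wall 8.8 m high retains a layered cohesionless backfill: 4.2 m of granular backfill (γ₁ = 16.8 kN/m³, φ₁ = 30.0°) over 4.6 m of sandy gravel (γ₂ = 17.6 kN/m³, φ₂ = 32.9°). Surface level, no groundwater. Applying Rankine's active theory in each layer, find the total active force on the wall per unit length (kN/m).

K_a1 = tan²(45°−30.0°/2) = 0.3333; K_a2 = tan²(45°−32.9°/2) = 0.2960.
Layer 1: σ at base = K_a1 γ₁ h₁ = 23.52 kPa; P₁ = ½×23.52×4.2 = 49.39.
Layer 2: σ_v at top = γ₁h₁ = 70.56; σ_h top = K_a2×70.56 = 20.89; σ_h base = K_a2×(70.56+17.6×4.6) = 44.85.
P₂ = ½(20.89+44.85)×4.6 = 151.2. Total P_a = 49.39+151.2 = 200.6 kN/m.

201 kN/m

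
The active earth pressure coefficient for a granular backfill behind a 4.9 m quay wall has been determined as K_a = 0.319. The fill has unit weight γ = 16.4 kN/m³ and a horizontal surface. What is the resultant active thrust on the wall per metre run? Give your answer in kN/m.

62.8 kN/m

P = ½ K_a γ H² = 0.5 × 0.319 × 16.4 × 4.9² = 62.81 kN/m.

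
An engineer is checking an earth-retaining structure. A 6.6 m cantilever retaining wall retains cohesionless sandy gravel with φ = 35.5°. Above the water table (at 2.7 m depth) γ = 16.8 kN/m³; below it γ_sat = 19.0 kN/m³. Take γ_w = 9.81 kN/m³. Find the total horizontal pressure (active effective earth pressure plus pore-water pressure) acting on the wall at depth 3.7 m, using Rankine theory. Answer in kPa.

24.3 kPa

K_a = (1 − sin φ)/(1 + sin φ) = 0.2653.
γ' = 19.0 − 9.81 = 9.190 kN/m³.
Effective vertical stress at 3.7 m: σ'_v = 16.8×2.7 + 9.190×1.00 = 54.55 kPa.
σ'_h = K_a σ'_v = 0.2653 × 54.55 = 14.47 kPa; u = γ_w × 1.00 = 9.810 kPa.
Total σ_h = 14.47 + 9.810 = 24.28 kPa.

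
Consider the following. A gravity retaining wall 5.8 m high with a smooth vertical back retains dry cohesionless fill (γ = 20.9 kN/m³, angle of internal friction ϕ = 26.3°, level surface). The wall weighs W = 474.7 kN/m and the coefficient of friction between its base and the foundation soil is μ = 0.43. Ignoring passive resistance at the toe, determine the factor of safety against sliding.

1.50

K_a = tan²(45° − 26.3°/2) = 0.3859.
P_a = ½K_aγH² = 0.5×0.3859×20.9×5.8² = 135.7 kN/m, acting at H/3 = 1.933 m above the base.
FS_sliding = μW / P_a = 0.43×474.7 / 135.7 = 1.505.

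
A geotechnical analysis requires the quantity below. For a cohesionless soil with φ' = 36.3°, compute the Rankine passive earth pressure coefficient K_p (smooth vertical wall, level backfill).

K_p = (1 + sin φ)/(1 − sin φ) = tan²(45° + 36.3°/2) = 3.902.

3.90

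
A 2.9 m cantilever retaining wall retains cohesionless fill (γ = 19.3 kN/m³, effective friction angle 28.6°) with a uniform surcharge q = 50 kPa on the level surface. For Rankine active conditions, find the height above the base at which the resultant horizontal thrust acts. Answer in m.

1.28 m

K_a = 0.3525.
Triangular part P₁ = ½K_aγH² = 28.61 at H/3 = 0.9667 m; rectangular part P₂ = K_a q H = 51.12 at H/2 = 1.450 m.
ȳ = (P₁·0.9667 + P₂·1.450)/(P₁+P₂) = 1.277 m.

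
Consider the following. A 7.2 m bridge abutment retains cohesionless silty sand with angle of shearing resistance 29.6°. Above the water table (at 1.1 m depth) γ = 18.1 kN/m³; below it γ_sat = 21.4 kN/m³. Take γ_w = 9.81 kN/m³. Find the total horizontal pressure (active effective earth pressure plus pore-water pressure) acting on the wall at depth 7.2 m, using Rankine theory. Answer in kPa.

K_a = (1 − sin φ)/(1 + sin φ) = 0.3387.
γ' = 21.4 − 9.81 = 11.59 kN/m³.
Effective vertical stress at 7.2 m: σ'_v = 18.1×1.1 + 11.59×6.10 = 90.61 kPa.
σ'_h = K_a σ'_v = 0.3387 × 90.61 = 30.69 kPa; u = γ_w × 6.10 = 59.84 kPa.
Total σ_h = 30.69 + 59.84 = 90.53 kPa.

90.5 kPa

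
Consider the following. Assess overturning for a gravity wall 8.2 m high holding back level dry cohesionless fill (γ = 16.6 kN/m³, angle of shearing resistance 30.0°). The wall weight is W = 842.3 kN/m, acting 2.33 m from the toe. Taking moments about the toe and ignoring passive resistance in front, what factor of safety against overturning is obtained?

K_a = tan²(45° − 30.0°/2) = 0.3333.
P_a = ½K_aγH² = 0.5×0.3333×16.6×8.2² = 186.0 kN/m, acting at H/3 = 2.733 m above the base.
Overturning moment M_o = P_a × H/3 = 186.0 × 2.733 = 508.5.
Resisting moment M_r = W × 2.33 = 842.3 × 2.33 = 1963.
FS_overturning = M_r/M_o = 1963/508.5 = 3.860.

3.86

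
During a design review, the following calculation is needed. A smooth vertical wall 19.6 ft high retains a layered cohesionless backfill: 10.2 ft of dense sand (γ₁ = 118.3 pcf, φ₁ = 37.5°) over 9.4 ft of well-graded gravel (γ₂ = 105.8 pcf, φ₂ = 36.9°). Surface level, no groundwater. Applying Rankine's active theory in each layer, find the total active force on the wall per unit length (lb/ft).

K_a1 = tan²(45°−37.5°/2) = 0.2432; K_a2 = tan²(45°−36.9°/2) = 0.2497.
Layer 1: σ at base = K_a1 γ₁ h₁ = 293.5 psf; P₁ = ½×293.5×10.2 = 1497.
Layer 2: σ_v at top = γ₁h₁ = 1207; σ_h top = K_a2×1207 = 301.3; σ_h base = K_a2×(1207+105.8×9.4) = 549.6.
P₂ = ½(301.3+549.6)×9.4 = 3999. Total P_a = 1497+3999 = 5496 lb/ft.

5500 lb/ft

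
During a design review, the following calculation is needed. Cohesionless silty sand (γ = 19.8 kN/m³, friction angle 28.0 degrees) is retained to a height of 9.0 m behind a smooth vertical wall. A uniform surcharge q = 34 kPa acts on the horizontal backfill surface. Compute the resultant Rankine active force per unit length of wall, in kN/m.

K_a = tan²(45° − φ/2) = 0.3610.
Soil triangle: ½ K_a γ H² = 0.5×0.3610×19.8×9.0² = 289.5 kN/m.
Surcharge rectangle: K_a q H = 0.3610×34×9.0 = 110.5 kN/m.
Total = 289.5 + 110.5 = 400.0 kN/m.

400 kN/m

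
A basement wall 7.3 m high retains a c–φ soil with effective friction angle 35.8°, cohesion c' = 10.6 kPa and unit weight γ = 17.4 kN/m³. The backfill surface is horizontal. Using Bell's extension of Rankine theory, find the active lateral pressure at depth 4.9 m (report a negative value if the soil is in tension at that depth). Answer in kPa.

K_a = (1 − sin φ)/(1 + sin φ) = 0.2619.
σ_a = K_a γ z − 2c√K_a = 0.2619×17.4×4.9 − 2×10.6×0.5117 = 11.48 kPa.

11.5 kPa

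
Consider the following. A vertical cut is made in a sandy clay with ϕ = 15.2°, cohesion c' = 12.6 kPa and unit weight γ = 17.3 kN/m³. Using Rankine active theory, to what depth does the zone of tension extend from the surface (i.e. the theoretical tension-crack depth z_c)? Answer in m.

1.91 m

K_a = tan²(45° − 15.2°/2) = 0.5845; √K_a = 0.7646.
The active pressure is zero where K_a γ z = 2c√K_a, so z_c = 2c/(γ√K_a) = 2×12.6/(17.3×0.7646) = 1.905 m.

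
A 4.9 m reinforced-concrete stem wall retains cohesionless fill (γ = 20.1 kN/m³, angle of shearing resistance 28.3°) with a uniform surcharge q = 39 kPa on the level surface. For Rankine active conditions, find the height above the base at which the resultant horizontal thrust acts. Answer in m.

1.99 m

K_a = 0.3568.
Triangular part P₁ = ½K_aγH² = 86.09 at H/3 = 1.633 m; rectangular part P₂ = K_a q H = 68.18 at H/2 = 2.450 m.
ȳ = (P₁·1.633 + P₂·2.450)/(P₁+P₂) = 1.994 m.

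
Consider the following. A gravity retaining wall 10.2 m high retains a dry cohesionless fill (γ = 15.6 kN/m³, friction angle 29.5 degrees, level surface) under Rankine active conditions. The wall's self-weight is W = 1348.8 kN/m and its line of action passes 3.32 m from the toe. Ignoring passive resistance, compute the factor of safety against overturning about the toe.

K_a = tan²(45° − 29.5°/2) = 0.3401.
P_a = ½K_aγH² = 0.5×0.3401×15.6×10.2² = 276.0 kN/m, acting at H/3 = 3.400 m above the base.
Overturning moment M_o = P_a × H/3 = 276.0 × 3.400 = 938.4.
Resisting moment M_r = W × 3.32 = 1348.8 × 3.32 = 4478.
FS_overturning = M_r/M_o = 4478/938.4 = 4.772.

4.77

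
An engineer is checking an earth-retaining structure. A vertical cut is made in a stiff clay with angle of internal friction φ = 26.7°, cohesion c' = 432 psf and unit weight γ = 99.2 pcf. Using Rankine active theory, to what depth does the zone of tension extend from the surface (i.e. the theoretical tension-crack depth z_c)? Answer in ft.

14.1 ft

K_a = tan²(45° − 26.7°/2) = 0.3800; √K_a = 0.6164.
The active pressure is zero where K_a γ z = 2c√K_a, so z_c = 2c/(γ√K_a) = 2×432/(99.2×0.6164) = 14.13 ft.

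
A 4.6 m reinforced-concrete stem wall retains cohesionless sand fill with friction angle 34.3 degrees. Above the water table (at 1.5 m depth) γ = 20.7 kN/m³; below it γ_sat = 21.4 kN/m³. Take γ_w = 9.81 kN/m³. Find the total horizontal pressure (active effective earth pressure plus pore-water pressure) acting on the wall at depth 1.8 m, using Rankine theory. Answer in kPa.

12.6 kPa

K_a = (1 − sin φ)/(1 + sin φ) = 0.2792.
γ' = 21.4 − 9.81 = 11.59 kN/m³.
Effective vertical stress at 1.8 m: σ'_v = 20.7×1.5 + 11.59×0.300 = 34.53 kPa.
σ'_h = K_a σ'_v = 0.2792 × 34.53 = 9.639 kPa; u = γ_w × 0.300 = 2.943 kPa.
Total σ_h = 9.639 + 2.943 = 12.58 kPa.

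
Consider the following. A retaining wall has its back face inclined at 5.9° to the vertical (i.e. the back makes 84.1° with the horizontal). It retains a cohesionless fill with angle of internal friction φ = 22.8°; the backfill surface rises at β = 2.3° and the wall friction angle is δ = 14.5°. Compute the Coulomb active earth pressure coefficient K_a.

K_a = sin²(α+φ) / [sin²α · sin(α−δ) · (1 + √{sin(φ+δ)sin(φ−β) / (sin(α−δ)sin(α+β))})²].
With α = 84.1°, φ = 22.8°, δ = 14.5°, β = 2.3°: K_a = 0.4529.

0.453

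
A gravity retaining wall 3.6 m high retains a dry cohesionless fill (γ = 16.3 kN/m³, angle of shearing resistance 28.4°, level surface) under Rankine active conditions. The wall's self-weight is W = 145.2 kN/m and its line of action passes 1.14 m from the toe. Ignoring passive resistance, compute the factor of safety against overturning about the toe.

K_a = tan²(45° − 28.4°/2) = 0.3554.
P_a = ½K_aγH² = 0.5×0.3554×16.3×3.6² = 37.53 kN/m, acting at H/3 = 1.200 m above the base.
Overturning moment M_o = P_a × H/3 = 37.53 × 1.200 = 45.04.
Resisting moment M_r = W × 1.14 = 145.2 × 1.14 = 165.5.
FS_overturning = M_r/M_o = 165.5/45.04 = 3.675.

3.68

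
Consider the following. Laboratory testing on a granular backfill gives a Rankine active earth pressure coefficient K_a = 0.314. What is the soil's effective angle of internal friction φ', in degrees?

31.5°

K_a = tan²(45° − φ/2) ⇒ 45° − φ/2 = arctan(√0.314) = 29.26°.
φ = 2(45° − 29.26°) = 31.47°.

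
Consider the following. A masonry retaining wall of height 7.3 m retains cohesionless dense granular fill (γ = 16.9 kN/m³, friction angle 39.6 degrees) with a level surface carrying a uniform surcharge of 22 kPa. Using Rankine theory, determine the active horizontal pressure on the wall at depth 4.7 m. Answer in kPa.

22.5 kPa

K_a = (1 − sin φ)/(1 + sin φ) = 0.2214.
σ_v = γz + q = 16.9 × 4.7 + 22 = 101.4 kPa.
σ_h = K_a σ_v = 0.2214 × 101.4 = 22.46 kPa.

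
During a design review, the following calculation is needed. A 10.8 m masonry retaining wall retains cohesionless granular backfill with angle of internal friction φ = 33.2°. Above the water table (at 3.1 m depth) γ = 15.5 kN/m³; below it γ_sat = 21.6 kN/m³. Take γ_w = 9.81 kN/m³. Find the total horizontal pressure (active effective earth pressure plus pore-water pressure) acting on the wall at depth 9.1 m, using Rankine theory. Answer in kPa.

93.6 kPa

K_a = (1 − sin φ)/(1 + sin φ) = 0.2924.
γ' = 21.6 − 9.81 = 11.79 kN/m³.
Effective vertical stress at 9.1 m: σ'_v = 15.5×3.1 + 11.79×6.00 = 118.8 kPa.
σ'_h = K_a σ'_v = 0.2924 × 118.8 = 34.73 kPa; u = γ_w × 6.00 = 58.86 kPa.
Total σ_h = 34.73 + 58.86 = 93.59 kPa.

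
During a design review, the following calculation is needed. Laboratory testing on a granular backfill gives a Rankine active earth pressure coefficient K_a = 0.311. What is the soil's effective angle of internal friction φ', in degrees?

K_a = tan²(45° − φ/2) ⇒ 45° − φ/2 = arctan(√0.311) = 29.15°.
φ = 2(45° − 29.15°) = 31.71°.

31.7°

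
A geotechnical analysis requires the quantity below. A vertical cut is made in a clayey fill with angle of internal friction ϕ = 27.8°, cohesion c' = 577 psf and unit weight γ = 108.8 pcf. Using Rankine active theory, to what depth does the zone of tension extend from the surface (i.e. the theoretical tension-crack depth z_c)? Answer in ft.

K_a = tan²(45° − 27.8°/2) = 0.3639; √K_a = 0.6032.
The active pressure is zero where K_a γ z = 2c√K_a, so z_c = 2c/(γ√K_a) = 2×577/(108.8×0.6032) = 17.58 ft.

17.6 ft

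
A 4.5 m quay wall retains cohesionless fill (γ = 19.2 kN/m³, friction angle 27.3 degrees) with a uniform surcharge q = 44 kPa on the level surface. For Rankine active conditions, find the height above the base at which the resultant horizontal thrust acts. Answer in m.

K_a = 0.3711.
Triangular part P₁ = ½K_aγH² = 72.15 at H/3 = 1.500 m; rectangular part P₂ = K_a q H = 73.48 at H/2 = 2.250 m.
ȳ = (P₁·1.500 + P₂·2.250)/(P₁+P₂) = 1.878 m.

1.88 m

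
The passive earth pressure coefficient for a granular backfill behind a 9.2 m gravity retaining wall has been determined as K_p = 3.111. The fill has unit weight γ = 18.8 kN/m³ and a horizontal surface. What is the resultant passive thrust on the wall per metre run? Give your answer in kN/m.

2480 kN/m

P = ½ K_p γ H² = 0.5 × 3.111 × 18.8 × 9.2² = 2475 kN/m.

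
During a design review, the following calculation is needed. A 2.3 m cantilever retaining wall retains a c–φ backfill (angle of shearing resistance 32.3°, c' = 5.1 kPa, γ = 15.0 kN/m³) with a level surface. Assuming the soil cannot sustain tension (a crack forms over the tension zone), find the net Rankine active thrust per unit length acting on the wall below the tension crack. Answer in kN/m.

K_a = 0.3035; √K_a = 0.5509.
Tension-crack depth z_c = 2c/(γ√K_a) = 2×5.1/(15.0×0.5509) = 1.234 m.
σ_a at base = K_a γ H − 2c√K_a = 0.3035×15.0×2.3 − 2×5.1×0.5509 = 4.851 kPa.
P_a = ½ × 4.851 × (H − z_c) = 0.5×4.851×1.066 = 2.585 kN/m.

2.58 kN/m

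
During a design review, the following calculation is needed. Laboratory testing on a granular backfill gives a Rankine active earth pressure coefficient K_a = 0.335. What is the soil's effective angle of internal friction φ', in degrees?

29.9°

K_a = tan²(45° − φ/2) ⇒ 45° − φ/2 = arctan(√0.335) = 30.06°.
φ = 2(45° − 30.06°) = 29.88°.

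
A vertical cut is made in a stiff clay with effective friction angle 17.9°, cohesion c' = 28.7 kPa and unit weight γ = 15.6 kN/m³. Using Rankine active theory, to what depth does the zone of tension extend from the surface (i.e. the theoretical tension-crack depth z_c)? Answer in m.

5.06 m

K_a = tan²(45° − 17.9°/2) = 0.5298; √K_a = 0.7279.
The active pressure is zero where K_a γ z = 2c√K_a, so z_c = 2c/(γ√K_a) = 2×28.7/(15.6×0.7279) = 5.055 m.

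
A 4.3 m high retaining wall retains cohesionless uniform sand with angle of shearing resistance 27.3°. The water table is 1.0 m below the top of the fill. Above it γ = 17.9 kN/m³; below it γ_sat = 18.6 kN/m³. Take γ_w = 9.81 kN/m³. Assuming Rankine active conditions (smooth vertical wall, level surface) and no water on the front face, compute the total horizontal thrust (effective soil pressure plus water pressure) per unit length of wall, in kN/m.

96.4 kN/m

K_a = tan²(45° − φ/2) = 0.3711.
γ' = 18.6 − 9.81 = 8.790 kN/m³. Depth below WT = 3.3 m.
σ'_h at WT = K_a γ d_w = 6.643 kPa; at base = 6.643 + K_a γ' × 3.3 = 17.41 kPa.
P₁ (0–1.0 m) = ½×6.643×1.0 = 3.322. P₂ (1.0–4.3 m) = ½(6.643+17.41)×3.3 = 39.69.
P_w = ½ γ_w h₂² = 0.5×9.81×3.3² = 53.42. Total = 3.322+39.69+53.42 = 96.42 kN/m.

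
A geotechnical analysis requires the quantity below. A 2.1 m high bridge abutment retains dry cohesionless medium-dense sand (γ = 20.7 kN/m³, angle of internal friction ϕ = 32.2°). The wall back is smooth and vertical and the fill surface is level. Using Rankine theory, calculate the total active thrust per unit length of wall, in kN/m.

13.9 kN/m

K_a = tan²(45° − φ/2) = 0.3047.
P_a = ½ K_a γ H² = 0.5 × 0.3047 × 20.7 × 2.1² = 13.91 kN/m.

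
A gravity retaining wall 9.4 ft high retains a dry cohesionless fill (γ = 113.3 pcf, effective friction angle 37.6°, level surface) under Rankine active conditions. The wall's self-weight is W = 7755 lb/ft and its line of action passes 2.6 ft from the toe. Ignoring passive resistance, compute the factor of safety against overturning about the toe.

K_a = tan²(45° − 37.6°/2) = 0.2421.
P_a = ½K_aγH² = 0.5×0.2421×113.3×9.4² = 1212 lb/ft, acting at H/3 = 3.133 ft above the base.
Overturning moment M_o = P_a × H/3 = 1212 × 3.133 = 3798.
Resisting moment M_r = W × 2.6 = 7755 × 2.6 = 20160.
FS_overturning = M_r/M_o = 20160/3798 = 5.310.

5.31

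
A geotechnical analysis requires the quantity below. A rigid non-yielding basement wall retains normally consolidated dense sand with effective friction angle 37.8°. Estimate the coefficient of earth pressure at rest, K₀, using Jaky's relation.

0.387

K₀ = 1 − sin φ' = 1 − sin 37.8° = 0.3871.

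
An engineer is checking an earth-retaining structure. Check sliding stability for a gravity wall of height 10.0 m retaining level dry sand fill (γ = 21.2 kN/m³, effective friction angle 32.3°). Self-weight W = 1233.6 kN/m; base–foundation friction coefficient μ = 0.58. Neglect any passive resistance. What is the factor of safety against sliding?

2.22

K_a = tan²(45° − 32.3°/2) = 0.3035.
P_a = ½K_aγH² = 0.5×0.3035×21.2×10.0² = 321.7 kN/m, acting at H/3 = 3.333 m above the base.
FS_sliding = μW / P_a = 0.58×1233.6 / 321.7 = 2.224.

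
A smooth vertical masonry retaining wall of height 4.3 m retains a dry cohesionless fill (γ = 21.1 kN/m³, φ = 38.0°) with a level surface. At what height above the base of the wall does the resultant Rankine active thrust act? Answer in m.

1.43 m

K_a = 0.2379.
The pressure distribution is triangular, so the resultant acts at H/3 above the base = 4.3/3 = 1.433 m.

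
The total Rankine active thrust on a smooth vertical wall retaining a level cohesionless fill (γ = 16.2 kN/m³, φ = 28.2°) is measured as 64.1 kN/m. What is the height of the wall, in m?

4.70 m

K_a = 0.3582. P_a = ½ K_a γ H² ⇒ H = √(2P_a/(K_a γ)).
H = √(2×64.1/(0.3582×16.2)) = 4.700 m.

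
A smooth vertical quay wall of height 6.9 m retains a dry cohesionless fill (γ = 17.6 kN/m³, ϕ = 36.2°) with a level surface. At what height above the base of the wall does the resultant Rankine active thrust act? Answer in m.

2.30 m

K_a = 0.2574.
The pressure distribution is triangular, so the resultant acts at H/3 above the base = 6.9/3 = 2.300 m.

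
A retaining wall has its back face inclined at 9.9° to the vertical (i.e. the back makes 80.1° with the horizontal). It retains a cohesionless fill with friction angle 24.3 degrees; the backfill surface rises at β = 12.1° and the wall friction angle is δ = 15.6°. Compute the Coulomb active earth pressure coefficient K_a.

0.556

K_a = sin²(α+φ) / [sin²α · sin(α−δ) · (1 + √{sin(φ+δ)sin(φ−β) / (sin(α−δ)sin(α+β))})²].
With α = 80.1°, φ = 24.3°, δ = 15.6°, β = 12.1°: K_a = 0.5562.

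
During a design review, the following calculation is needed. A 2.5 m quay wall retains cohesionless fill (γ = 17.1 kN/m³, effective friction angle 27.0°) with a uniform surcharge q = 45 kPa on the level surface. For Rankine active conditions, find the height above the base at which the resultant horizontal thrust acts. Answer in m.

1.12 m

K_a = 0.3755.
Triangular part P₁ = ½K_aγH² = 20.07 at H/3 = 0.8333 m; rectangular part P₂ = K_a q H = 42.25 at H/2 = 1.250 m.
ȳ = (P₁·0.8333 + P₂·1.250)/(P₁+P₂) = 1.116 m.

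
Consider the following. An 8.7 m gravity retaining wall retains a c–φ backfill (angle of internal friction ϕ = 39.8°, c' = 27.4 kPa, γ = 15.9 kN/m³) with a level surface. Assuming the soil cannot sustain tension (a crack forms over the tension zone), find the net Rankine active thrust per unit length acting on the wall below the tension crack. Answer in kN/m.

K_a = 0.2194; √K_a = 0.4684.
Tension-crack depth z_c = 2c/(γ√K_a) = 2×27.4/(15.9×0.4684) = 7.358 m.
σ_a at base = K_a γ H − 2c√K_a = 0.2194×15.9×8.7 − 2×27.4×0.4684 = 4.684 kPa.
P_a = ½ × 4.684 × (H − z_c) = 0.5×4.684×1.342 = 3.144 kN/m.

3.14 kN/m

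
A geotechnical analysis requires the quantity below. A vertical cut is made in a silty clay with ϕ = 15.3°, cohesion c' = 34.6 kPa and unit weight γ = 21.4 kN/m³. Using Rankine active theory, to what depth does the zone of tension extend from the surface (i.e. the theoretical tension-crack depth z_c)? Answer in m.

K_a = tan²(45° − 15.3°/2) = 0.5824; √K_a = 0.7632.
The active pressure is zero where K_a γ z = 2c√K_a, so z_c = 2c/(γ√K_a) = 2×34.6/(21.4×0.7632) = 4.237 m.

4.24 m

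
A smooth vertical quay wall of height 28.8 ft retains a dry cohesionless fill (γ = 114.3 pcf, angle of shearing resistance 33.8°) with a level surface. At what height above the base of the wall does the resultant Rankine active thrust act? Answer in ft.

9.60 ft

K_a = 0.2851.
The pressure distribution is triangular, so the resultant acts at H/3 above the base = 28.8/3 = 9.600 ft.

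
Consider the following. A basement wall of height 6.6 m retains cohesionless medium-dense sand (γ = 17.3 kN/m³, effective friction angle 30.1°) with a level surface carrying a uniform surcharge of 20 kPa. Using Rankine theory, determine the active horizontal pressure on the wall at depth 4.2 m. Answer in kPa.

30.8 kPa

K_a = (1 − sin φ)/(1 + sin φ) = 0.3320.
σ_v = γz + q = 17.3 × 4.2 + 20 = 92.66 kPa.
σ_h = K_a σ_v = 0.3320 × 92.66 = 30.76 kPa.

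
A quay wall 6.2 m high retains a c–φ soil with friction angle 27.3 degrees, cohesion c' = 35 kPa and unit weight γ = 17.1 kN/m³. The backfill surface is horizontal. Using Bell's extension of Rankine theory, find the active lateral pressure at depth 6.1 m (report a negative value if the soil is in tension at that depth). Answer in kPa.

K_a = (1 − sin φ)/(1 + sin φ) = 0.3711.
σ_a = K_a γ z − 2c√K_a = 0.3711×17.1×6.1 − 2×35×0.6092 = -3.932 kPa.

-3.93 kPa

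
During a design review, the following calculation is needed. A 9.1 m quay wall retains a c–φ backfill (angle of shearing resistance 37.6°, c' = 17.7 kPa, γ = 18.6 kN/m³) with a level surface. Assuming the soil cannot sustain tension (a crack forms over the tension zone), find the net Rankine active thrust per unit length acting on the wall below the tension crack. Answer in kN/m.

61.6 kN/m

K_a = 0.2421; √K_a = 0.4921.
Tension-crack depth z_c = 2c/(γ√K_a) = 2×17.7/(18.6×0.4921) = 3.868 m.
σ_a at base = K_a γ H − 2c√K_a = 0.2421×18.6×9.1 − 2×17.7×0.4921 = 23.56 kPa.
P_a = ½ × 23.56 × (H − z_c) = 0.5×23.56×5.232 = 61.64 kN/m.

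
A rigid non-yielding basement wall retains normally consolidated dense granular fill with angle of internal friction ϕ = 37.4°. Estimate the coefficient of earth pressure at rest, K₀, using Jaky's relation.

K₀ = 1 − sin φ' = 1 − sin 37.4° = 0.3926.

0.393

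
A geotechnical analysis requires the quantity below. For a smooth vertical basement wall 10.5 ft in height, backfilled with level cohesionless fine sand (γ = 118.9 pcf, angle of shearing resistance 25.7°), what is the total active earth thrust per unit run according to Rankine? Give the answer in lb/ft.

2590 lb/ft

K_a = tan²(45° − φ/2) = 0.3950.
P_a = ½ K_a γ H² = 0.5 × 0.3950 × 118.9 × 10.5² = 2589 lb/ft.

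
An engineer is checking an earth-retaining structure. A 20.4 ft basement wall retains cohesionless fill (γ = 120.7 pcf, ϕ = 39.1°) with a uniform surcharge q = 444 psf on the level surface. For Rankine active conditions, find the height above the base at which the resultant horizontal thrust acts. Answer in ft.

K_a = 0.2265.
Triangular part P₁ = ½K_aγH² = 5688 at H/3 = 6.800 ft; rectangular part P₂ = K_a q H = 2051 at H/2 = 10.20 ft.
ȳ = (P₁·6.800 + P₂·10.20)/(P₁+P₂) = 7.701 ft.

7.70 ft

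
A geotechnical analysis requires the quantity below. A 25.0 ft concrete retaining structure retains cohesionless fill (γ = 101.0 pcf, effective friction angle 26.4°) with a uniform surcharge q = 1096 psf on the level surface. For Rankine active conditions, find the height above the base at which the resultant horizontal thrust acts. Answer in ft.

K_a = 0.3844.
Triangular part P₁ = ½K_aγH² = 12130 at H/3 = 8.333 ft; rectangular part P₂ = K_a q H = 10530 at H/2 = 12.50 ft.
ȳ = (P₁·8.333 + P₂·12.50)/(P₁+P₂) = 10.27 ft.

10.3 ft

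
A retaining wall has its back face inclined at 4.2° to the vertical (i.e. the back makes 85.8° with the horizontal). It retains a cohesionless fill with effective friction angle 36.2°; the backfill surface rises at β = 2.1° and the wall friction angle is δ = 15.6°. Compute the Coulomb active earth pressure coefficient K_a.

0.271

K_a = sin²(α+φ) / [sin²α · sin(α−δ) · (1 + √{sin(φ+δ)sin(φ−β) / (sin(α−δ)sin(α+β))})²].
With α = 85.8°, φ = 36.2°, δ = 15.6°, β = 2.1°: K_a = 0.2708.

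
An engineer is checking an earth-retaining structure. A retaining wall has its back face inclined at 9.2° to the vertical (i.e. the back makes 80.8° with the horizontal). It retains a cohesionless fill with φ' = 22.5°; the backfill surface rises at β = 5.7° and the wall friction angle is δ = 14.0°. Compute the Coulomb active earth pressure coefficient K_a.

0.515

K_a = sin²(α+φ) / [sin²α · sin(α−δ) · (1 + √{sin(φ+δ)sin(φ−β) / (sin(α−δ)sin(α+β))})²].
With α = 80.8°, φ = 22.5°, δ = 14.0°, β = 5.7°: K_a = 0.5150.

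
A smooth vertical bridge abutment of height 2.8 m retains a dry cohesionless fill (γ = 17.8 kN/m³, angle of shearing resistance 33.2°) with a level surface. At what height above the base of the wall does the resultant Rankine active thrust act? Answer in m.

K_a = 0.2924.
The pressure distribution is triangular, so the resultant acts at H/3 above the base = 2.8/3 = 0.9333 m.

0.933 m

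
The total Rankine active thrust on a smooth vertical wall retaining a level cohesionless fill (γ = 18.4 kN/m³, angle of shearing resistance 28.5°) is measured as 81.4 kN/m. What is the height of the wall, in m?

K_a = 0.3540. P_a = ½ K_a γ H² ⇒ H = √(2P_a/(K_a γ)).
H = √(2×81.4/(0.3540×18.4)) = 5.000 m.

5.00 m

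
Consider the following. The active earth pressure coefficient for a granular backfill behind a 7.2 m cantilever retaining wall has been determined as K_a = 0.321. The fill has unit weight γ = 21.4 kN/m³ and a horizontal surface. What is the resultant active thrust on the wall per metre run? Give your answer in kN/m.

178 kN/m

P = ½ K_a γ H² = 0.5 × 0.321 × 21.4 × 7.2² = 178.1 kN/m.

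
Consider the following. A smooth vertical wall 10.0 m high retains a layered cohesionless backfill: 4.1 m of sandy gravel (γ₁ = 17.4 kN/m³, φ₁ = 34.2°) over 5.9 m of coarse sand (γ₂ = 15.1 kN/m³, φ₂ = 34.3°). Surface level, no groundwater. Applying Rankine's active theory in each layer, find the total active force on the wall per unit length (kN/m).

K_a1 = tan²(45°−34.2°/2) = 0.2803; K_a2 = tan²(45°−34.3°/2) = 0.2792.
Layer 1: σ at base = K_a1 γ₁ h₁ = 20.00 kPa; P₁ = ½×20.00×4.1 = 41.00.
Layer 2: σ_v at top = γ₁h₁ = 71.34; σ_h top = K_a2×71.34 = 19.92; σ_h base = K_a2×(71.34+15.1×5.9) = 44.79.
P₂ = ½(19.92+44.79)×5.9 = 190.9. Total P_a = 41.00+190.9 = 231.9 kN/m.

232 kN/m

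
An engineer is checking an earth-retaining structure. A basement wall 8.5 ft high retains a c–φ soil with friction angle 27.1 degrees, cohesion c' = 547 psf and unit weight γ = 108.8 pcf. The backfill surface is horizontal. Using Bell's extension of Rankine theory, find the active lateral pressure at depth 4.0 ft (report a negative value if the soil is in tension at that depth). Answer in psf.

-506 psf

K_a = (1 − sin φ)/(1 + sin φ) = 0.3741.
σ_a = K_a γ z − 2c√K_a = 0.3741×108.8×4.0 − 2×547×0.6116 = -506.3 psf.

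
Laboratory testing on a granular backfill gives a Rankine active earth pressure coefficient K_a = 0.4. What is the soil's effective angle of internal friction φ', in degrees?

25.4°

K_a = tan²(45° − φ/2) ⇒ 45° − φ/2 = arctan(√0.4) = 32.31°.
φ = 2(45° − 32.31°) = 25.38°.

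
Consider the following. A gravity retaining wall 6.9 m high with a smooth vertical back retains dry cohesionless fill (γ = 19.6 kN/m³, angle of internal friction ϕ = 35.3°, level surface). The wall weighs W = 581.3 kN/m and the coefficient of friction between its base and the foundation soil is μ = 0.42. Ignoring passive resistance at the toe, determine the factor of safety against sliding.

K_a = tan²(45° − 35.3°/2) = 0.2675.
P_a = ½K_aγH² = 0.5×0.2675×19.6×6.9² = 124.8 kN/m, acting at H/3 = 2.300 m above the base.
FS_sliding = μW / P_a = 0.42×581.3 / 124.8 = 1.956.

1.96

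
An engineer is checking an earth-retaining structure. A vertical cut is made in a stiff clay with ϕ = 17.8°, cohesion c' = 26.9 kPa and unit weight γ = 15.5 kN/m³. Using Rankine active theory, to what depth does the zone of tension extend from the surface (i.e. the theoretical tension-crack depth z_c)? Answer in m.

K_a = tan²(45° − 17.8°/2) = 0.5318; √K_a = 0.7292.
The active pressure is zero where K_a γ z = 2c√K_a, so z_c = 2c/(γ√K_a) = 2×26.9/(15.5×0.7292) = 4.760 m.

4.76 m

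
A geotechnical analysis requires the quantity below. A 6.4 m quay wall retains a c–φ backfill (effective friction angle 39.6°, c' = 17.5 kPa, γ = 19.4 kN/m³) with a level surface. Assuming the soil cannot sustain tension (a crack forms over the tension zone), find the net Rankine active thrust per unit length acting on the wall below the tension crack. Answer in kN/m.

14.1 kN/m

K_a = 0.2214; √K_a = 0.4706.
Tension-crack depth z_c = 2c/(γ√K_a) = 2×17.5/(19.4×0.4706) = 3.834 m.
σ_a at base = K_a γ H − 2c√K_a = 0.2214×19.4×6.4 − 2×17.5×0.4706 = 11.02 kPa.
P_a = ½ × 11.02 × (H − z_c) = 0.5×11.02×2.566 = 14.14 kN/m.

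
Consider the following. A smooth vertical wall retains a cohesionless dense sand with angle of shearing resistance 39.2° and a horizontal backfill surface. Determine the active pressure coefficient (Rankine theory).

0.225

K_a = (1 − sin φ)/(1 + sin φ) = (1 − sin 39.2°)/(1 + sin 39.2°) = 0.2255.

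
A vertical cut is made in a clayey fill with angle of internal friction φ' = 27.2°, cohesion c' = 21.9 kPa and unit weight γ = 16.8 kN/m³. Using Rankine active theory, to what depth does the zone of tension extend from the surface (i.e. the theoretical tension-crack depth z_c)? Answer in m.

4.27 m

K_a = tan²(45° − 27.2°/2) = 0.3726; √K_a = 0.6104.
The active pressure is zero where K_a γ z = 2c√K_a, so z_c = 2c/(γ√K_a) = 2×21.9/(16.8×0.6104) = 4.271 m.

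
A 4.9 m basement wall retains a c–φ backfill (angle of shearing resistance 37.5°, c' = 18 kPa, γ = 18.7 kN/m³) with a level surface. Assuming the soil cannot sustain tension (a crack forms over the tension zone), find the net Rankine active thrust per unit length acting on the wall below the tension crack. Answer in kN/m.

2.26 kN/m

K_a = 0.2432; √K_a = 0.4931.
Tension-crack depth z_c = 2c/(γ√K_a) = 2×18/(18.7×0.4931) = 3.904 m.
σ_a at base = K_a γ H − 2c√K_a = 0.2432×18.7×4.9 − 2×18×0.4931 = 4.530 kPa.
P_a = ½ × 4.530 × (H − z_c) = 0.5×4.530×0.9962 = 2.257 kN/m.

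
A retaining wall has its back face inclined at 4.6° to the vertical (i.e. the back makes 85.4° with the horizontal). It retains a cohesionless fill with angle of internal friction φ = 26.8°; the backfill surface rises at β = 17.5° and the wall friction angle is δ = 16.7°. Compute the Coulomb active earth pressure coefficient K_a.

K_a = sin²(α+φ) / [sin²α · sin(α−δ) · (1 + √{sin(φ+δ)sin(φ−β) / (sin(α−δ)sin(α+β))})²].
With α = 85.4°, φ = 26.8°, δ = 16.7°, β = 17.5°: K_a = 0.5081.

0.508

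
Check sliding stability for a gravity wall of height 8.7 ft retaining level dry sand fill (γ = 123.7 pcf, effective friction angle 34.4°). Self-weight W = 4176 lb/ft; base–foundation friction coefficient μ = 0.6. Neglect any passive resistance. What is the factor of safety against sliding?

K_a = tan²(45° − 34.4°/2) = 0.2780.
P_a = ½K_aγH² = 0.5×0.2780×123.7×8.7² = 1301 lb/ft, acting at H/3 = 2.900 ft above the base.
FS_sliding = μW / P_a = 0.6×4176 / 1301 = 1.925.

1.93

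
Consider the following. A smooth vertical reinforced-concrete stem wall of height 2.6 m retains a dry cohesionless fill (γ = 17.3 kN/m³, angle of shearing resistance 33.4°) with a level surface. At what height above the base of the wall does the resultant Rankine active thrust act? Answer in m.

0.867 m

K_a = 0.2899.
The pressure distribution is triangular, so the resultant acts at H/3 above the base = 2.6/3 = 0.8667 m.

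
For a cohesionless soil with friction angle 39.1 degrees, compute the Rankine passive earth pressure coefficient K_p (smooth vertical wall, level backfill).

4.42

K_p = (1 + sin φ)/(1 − sin φ) = tan²(45° + 39.1°/2) = 4.415.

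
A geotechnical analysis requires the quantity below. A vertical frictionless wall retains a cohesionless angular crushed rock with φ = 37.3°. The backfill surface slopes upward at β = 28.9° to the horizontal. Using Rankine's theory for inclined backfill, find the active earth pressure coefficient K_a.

K_a = cos β · (cos β − √(cos²β − cos²φ)) / (cos β + √(cos²β − cos²φ)).
cos β = 0.8755, cos φ = 0.7955, √(cos²β − cos²φ) = 0.3656.
K_a = 0.8755 × (0.8755 − 0.3656)/(0.8755 + 0.3656) = 0.3597.

0.360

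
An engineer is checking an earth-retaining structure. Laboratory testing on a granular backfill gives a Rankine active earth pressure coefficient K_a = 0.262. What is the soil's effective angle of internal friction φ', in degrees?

K_a = tan²(45° − φ/2) ⇒ 45° − φ/2 = arctan(√0.262) = 27.11°.
φ = 2(45° − 27.11°) = 35.79°.

35.8°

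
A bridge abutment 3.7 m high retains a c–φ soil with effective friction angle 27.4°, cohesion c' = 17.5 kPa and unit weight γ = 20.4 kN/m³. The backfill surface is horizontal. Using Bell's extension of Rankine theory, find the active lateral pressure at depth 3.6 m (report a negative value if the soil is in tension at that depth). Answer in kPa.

K_a = (1 − sin φ)/(1 + sin φ) = 0.3697.
σ_a = K_a γ z − 2c√K_a = 0.3697×20.4×3.6 − 2×17.5×0.6080 = 5.869 kPa.

5.87 kPa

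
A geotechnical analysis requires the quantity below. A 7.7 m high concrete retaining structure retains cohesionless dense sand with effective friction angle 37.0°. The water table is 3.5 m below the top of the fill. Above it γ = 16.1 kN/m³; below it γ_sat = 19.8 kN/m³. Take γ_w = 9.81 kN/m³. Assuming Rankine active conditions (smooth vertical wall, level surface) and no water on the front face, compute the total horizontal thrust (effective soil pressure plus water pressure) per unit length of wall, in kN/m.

K_a = tan²(45° − φ/2) = 0.2486.
γ' = 19.8 − 9.81 = 9.990 kN/m³. Depth below WT = 4.2 m.
σ'_h at WT = K_a γ d_w = 14.01 kPa; at base = 14.01 + K_a γ' × 4.2 = 24.44 kPa.
P₁ (0–3.5 m) = ½×14.01×3.5 = 24.51. P₂ (3.5–7.7 m) = ½(14.01+24.44)×4.2 = 80.74.
P_w = ½ γ_w h₂² = 0.5×9.81×4.2² = 86.52. Total = 24.51+80.74+86.52 = 191.8 kN/m.

192 kN/m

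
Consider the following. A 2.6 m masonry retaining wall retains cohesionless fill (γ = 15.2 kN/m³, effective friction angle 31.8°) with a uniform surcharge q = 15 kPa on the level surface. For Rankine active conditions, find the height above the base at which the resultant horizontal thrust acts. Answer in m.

1.05 m

K_a = 0.3098.
Triangular part P₁ = ½K_aγH² = 15.92 at H/3 = 0.8667 m; rectangular part P₂ = K_a q H = 12.08 at H/2 = 1.300 m.
ȳ = (P₁·0.8667 + P₂·1.300)/(P₁+P₂) = 1.054 m.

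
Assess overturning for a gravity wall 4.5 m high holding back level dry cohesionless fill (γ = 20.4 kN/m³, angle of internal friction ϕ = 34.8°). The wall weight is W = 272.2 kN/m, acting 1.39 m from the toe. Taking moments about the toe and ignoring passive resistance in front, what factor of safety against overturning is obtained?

K_a = tan²(45° − 34.8°/2) = 0.2733.
P_a = ½K_aγH² = 0.5×0.2733×20.4×4.5² = 56.45 kN/m, acting at H/3 = 1.500 m above the base.
Overturning moment M_o = P_a × H/3 = 56.45 × 1.500 = 84.68.
Resisting moment M_r = W × 1.39 = 272.2 × 1.39 = 378.4.
FS_overturning = M_r/M_o = 378.4/84.68 = 4.468.

4.47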